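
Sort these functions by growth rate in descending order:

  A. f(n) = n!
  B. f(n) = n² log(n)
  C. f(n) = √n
A > B > C

Comparing growth rates:
A = n! is O(n!)
B = n² log(n) is O(n² log n)
C = √n is O(√n)

Therefore, the order from fastest to slowest is: A > B > C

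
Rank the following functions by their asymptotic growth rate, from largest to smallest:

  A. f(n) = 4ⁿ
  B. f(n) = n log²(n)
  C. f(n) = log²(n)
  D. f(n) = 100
A > B > C > D

Comparing growth rates:
A = 4ⁿ is O(4ⁿ)
B = n log²(n) is O(n log² n)
C = log²(n) is O(log² n)
D = 100 is O(1)

Therefore, the order from fastest to slowest is: A > B > C > D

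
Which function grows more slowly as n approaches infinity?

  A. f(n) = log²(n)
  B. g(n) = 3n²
A

f(n) = log²(n) is O(log² n), while g(n) = 3n² is O(n²).
Since O(log² n) grows slower than O(n²), f(n) is dominated.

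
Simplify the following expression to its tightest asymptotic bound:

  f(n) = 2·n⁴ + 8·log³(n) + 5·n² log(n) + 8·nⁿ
Θ(nⁿ)

Order the terms by growth rate: 8·log³(n) ≺ 5·n² log(n) ≺ 2·n⁴ ≺ 8·nⁿ.
The fastest-growing term 8·nⁿ dominates as n → ∞; dropping its constant factor gives Θ(nⁿ).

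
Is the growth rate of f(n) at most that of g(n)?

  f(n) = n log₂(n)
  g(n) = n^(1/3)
False

f(n) = n log₂(n) is O(n log n), and g(n) = n^(1/3) is O(n^(1/3)).
Since O(n log n) grows faster than O(n^(1/3)), f(n) = O(g(n)) is false.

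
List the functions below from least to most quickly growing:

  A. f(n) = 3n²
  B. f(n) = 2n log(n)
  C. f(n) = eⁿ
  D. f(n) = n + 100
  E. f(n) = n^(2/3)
E < D < B < A < C

Comparing growth rates:
E = n^(2/3) is O(n^(2/3))
D = n + 100 is O(n)
B = 2n log(n) is O(n log n)
A = 3n² is O(n²)
C = eⁿ is O(eⁿ)

Therefore, the order from slowest to fastest is: E < D < B < A < C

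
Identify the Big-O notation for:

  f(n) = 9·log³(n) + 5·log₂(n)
O(log³ n)

The dominant term in 9·log³(n) + 5·log₂(n) is 9·log³(n), which is Θ(log³ n).
Lower-order terms (5·log₂(n)) are asymptotically negligible.
Constants are absorbed, so the tightest bound is O(log³ n).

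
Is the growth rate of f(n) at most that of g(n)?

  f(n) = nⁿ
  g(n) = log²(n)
False

f(n) = nⁿ is O(nⁿ), and g(n) = log²(n) is O(log² n).
Since O(nⁿ) grows faster than O(log² n), f(n) = O(g(n)) is false.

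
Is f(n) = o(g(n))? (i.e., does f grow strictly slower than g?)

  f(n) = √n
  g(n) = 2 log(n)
False

f(n) = √n is O(√n), and g(n) = 2 log(n) is O(log n).
Since O(√n) grows faster than or equal to O(log n), f(n) = o(g(n)) is false.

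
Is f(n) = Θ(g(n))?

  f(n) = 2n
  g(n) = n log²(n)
False

f(n) = 2n is O(n), and g(n) = n log²(n) is O(n log² n).
Since they have different growth rates, f(n) = Θ(g(n)) is false.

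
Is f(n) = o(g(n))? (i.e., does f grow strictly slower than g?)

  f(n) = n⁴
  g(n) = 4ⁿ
True

f(n) = n⁴ is O(n⁴), and g(n) = 4ⁿ is O(4ⁿ).
Since O(n⁴) grows strictly slower than O(4ⁿ), f(n) = o(g(n)) is true.
This means lim(n→∞) f(n)/g(n) = 0.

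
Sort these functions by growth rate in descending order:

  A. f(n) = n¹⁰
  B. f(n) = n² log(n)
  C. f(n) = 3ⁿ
C > A > B

Comparing growth rates:
C = 3ⁿ is O(3ⁿ)
A = n¹⁰ is O(n¹⁰)
B = n² log(n) is O(n² log n)

Therefore, the order from fastest to slowest is: C > A > B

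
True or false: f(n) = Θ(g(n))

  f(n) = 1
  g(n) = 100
True

f(n) = 1 and g(n) = 100 are both O(1).
Since they have the same asymptotic growth rate, f(n) = Θ(g(n)) is true.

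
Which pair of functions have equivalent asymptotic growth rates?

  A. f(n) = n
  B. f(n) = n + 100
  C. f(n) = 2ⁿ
A and B

Examining each function:
  A. n is O(n)
  B. n + 100 is O(n)
  C. 2ⁿ is O(2ⁿ)

Functions A and B both have the same complexity class.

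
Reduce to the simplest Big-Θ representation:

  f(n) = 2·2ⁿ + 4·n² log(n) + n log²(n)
Θ(2ⁿ)

Order the terms by growth rate: n log²(n) ≺ 4·n² log(n) ≺ 2·2ⁿ.
The fastest-growing term 2·2ⁿ dominates as n → ∞; dropping its constant factor gives Θ(2ⁿ).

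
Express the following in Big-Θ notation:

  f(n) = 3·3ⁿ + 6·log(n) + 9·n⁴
Θ(3ⁿ)

Order the terms by growth rate: 6·log(n) ≺ 9·n⁴ ≺ 3·3ⁿ.
The fastest-growing term 3·3ⁿ dominates as n → ∞; dropping its constant factor gives Θ(3ⁿ).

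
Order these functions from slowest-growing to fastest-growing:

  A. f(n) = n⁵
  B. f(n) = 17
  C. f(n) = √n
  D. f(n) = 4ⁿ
B < C < A < D

Comparing growth rates:
B = 17 is O(1)
C = √n is O(√n)
A = n⁵ is O(n⁵)
D = 4ⁿ is O(4ⁿ)

Therefore, the order from slowest to fastest is: B < C < A < D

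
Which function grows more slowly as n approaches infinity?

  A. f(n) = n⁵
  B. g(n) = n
B

f(n) = n⁵ is O(n⁵), while g(n) = n is O(n).
Since O(n) grows slower than O(n⁵), g(n) is dominated.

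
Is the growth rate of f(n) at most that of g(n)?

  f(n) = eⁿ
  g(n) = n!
True

f(n) = eⁿ is O(eⁿ), and g(n) = n! is O(n!).
Since O(eⁿ) ⊆ O(n!) (f grows no faster than g), f(n) = O(g(n)) is true.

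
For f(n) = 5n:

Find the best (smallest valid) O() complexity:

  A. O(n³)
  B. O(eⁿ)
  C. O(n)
C

f(n) = 5n is O(n).
All listed options are valid Big-O bounds (upper bounds),
but O(n) is the tightest (smallest valid bound).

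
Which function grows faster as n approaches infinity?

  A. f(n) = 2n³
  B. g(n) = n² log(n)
A

f(n) = 2n³ is O(n³), while g(n) = n² log(n) is O(n² log n).
Since O(n³) grows faster than O(n² log n), f(n) dominates.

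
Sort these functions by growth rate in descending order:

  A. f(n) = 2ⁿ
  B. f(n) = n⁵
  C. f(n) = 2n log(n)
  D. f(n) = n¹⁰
A > D > B > C

Comparing growth rates:
A = 2ⁿ is O(2ⁿ)
D = n¹⁰ is O(n¹⁰)
B = n⁵ is O(n⁵)
C = 2n log(n) is O(n log n)

Therefore, the order from fastest to slowest is: A > D > B > C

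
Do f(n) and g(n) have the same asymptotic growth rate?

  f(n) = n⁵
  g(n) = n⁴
False

f(n) = n⁵ is O(n⁵), and g(n) = n⁴ is O(n⁴).
Since they have different growth rates, f(n) = Θ(g(n)) is false.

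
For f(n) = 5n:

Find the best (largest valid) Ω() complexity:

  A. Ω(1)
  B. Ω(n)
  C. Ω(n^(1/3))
B

f(n) = 5n is Ω(n).
All listed options are valid Big-Ω bounds (lower bounds),
but Ω(n) is the tightest (largest valid bound).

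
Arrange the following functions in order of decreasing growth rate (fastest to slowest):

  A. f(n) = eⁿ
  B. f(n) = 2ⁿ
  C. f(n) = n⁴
A > B > C

Comparing growth rates:
A = eⁿ is O(eⁿ)
B = 2ⁿ is O(2ⁿ)
C = n⁴ is O(n⁴)

Therefore, the order from fastest to slowest is: A > B > C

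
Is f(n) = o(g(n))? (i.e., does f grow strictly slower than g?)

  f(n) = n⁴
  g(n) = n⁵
True

f(n) = n⁴ is O(n⁴), and g(n) = n⁵ is O(n⁵).
Since O(n⁴) grows strictly slower than O(n⁵), f(n) = o(g(n)) is true.
This means lim(n→∞) f(n)/g(n) = 0.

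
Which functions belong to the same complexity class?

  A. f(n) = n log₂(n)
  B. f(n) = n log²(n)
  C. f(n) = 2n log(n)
A and C

Examining each function:
  A. n log₂(n) is O(n log n)
  B. n log²(n) is O(n log² n)
  C. 2n log(n) is O(n log n)

Functions A and C both have the same complexity class.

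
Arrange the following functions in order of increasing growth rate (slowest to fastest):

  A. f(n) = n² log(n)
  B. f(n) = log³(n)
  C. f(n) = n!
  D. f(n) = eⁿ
B < A < D < C

Comparing growth rates:
B = log³(n) is O(log³ n)
A = n² log(n) is O(n² log n)
D = eⁿ is O(eⁿ)
C = n! is O(n!)

Therefore, the order from slowest to fastest is: B < A < D < C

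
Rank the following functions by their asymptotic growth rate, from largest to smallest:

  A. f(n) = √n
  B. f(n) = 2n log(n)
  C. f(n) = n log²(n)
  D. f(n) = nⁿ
D > C > B > A

Comparing growth rates:
D = nⁿ is O(nⁿ)
C = n log²(n) is O(n log² n)
B = 2n log(n) is O(n log n)
A = √n is O(√n)

Therefore, the order from fastest to slowest is: D > C > B > A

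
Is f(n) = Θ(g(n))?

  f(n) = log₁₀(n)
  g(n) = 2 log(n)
True

f(n) = log₁₀(n) and g(n) = 2 log(n) are both O(log n).
Since they have the same asymptotic growth rate, f(n) = Θ(g(n)) is true.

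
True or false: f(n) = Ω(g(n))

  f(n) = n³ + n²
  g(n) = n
True

f(n) = n³ + n² is O(n³), and g(n) = n is O(n).
Since O(n³) grows at least as fast as O(n), f(n) = Ω(g(n)) is true.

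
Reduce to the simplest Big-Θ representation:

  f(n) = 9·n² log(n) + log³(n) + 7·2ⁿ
Θ(2ⁿ)

Order the terms by growth rate: log³(n) ≺ 9·n² log(n) ≺ 7·2ⁿ.
The fastest-growing term 7·2ⁿ dominates as n → ∞; dropping its constant factor gives Θ(2ⁿ).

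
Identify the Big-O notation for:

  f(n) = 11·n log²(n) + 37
O(n log² n)

The dominant term in 11·n log²(n) + 37 is 11·n log²(n), which is Θ(n log² n).
Lower-order terms (37) are asymptotically negligible.
Constants are absorbed, so the tightest bound is O(n log² n).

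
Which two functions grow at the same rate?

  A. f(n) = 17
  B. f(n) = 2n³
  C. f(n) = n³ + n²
B and C

Examining each function:
  A. 17 is O(1)
  B. 2n³ is O(n³)
  C. n³ + n² is O(n³)

Functions B and C both have the same complexity class.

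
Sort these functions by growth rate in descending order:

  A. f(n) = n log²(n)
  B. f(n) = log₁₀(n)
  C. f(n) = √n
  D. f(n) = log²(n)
A > C > D > B

Comparing growth rates:
A = n log²(n) is O(n log² n)
C = √n is O(√n)
D = log²(n) is O(log² n)
B = log₁₀(n) is O(log n)

Therefore, the order from fastest to slowest is: A > C > D > B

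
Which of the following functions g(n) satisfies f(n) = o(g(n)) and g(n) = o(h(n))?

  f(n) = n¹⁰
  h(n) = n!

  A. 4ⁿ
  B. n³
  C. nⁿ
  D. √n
A

We need g(n) with n¹⁰ = o(g(n)) and g(n) = o(n!), i.e. O(n¹⁰) ≺ g ≺ O(n!).
Check each option:
  A. 4ⁿ — O(4ⁿ) is strictly between O(n¹⁰) and O(n!) ✓
  B. n³ — O(n³) does not grow strictly faster than f(n)
  C. nⁿ — O(nⁿ) does not grow strictly slower than h(n)
  D. √n — O(√n) does not grow strictly faster than f(n)

Only option A (4ⁿ) lies strictly between.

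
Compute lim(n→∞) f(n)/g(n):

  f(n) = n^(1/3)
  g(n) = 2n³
0

Since n^(1/3) (O(n^(1/3))) grows slower than 2n³ (O(n³)),
the ratio f(n)/g(n) → 0 as n → ∞.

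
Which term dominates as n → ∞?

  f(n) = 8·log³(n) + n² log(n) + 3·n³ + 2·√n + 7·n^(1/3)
3·n³

Looking at each term:
  - 8·log³(n) is O(log³ n)
  - n² log(n) is O(n² log n)
  - 3·n³ is O(n³)
  - 2·√n is O(√n)
  - 7·n^(1/3) is O(n^(1/3))

The term 3·n³ (O(n³)) grows fastest and dominates all others.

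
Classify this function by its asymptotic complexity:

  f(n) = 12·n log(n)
O(n log n)

The dominant term in 12·n log(n) is 12·n log(n), which is Θ(n log n).
Constants are absorbed, so the tightest bound is O(n log n).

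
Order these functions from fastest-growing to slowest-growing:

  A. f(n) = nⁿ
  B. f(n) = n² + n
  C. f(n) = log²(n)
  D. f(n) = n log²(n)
A > B > D > C

Comparing growth rates:
A = nⁿ is O(nⁿ)
B = n² + n is O(n²)
D = n log²(n) is O(n log² n)
C = log²(n) is O(log² n)

Therefore, the order from fastest to slowest is: A > B > D > C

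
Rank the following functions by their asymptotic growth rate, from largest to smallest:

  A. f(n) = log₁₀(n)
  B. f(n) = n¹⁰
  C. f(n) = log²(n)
B > C > A

Comparing growth rates:
B = n¹⁰ is O(n¹⁰)
C = log²(n) is O(log² n)
A = log₁₀(n) is O(log n)

Therefore, the order from fastest to slowest is: B > C > A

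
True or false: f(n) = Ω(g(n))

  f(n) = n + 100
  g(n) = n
True

f(n) = n + 100 and g(n) = n are both O(n).
Big-Ω permits equal growth rates (f ≥ c·g for some c > 0), so f(n) = Ω(g(n)) is true.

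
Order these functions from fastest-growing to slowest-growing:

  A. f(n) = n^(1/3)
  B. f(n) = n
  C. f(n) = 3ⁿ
C > B > A

Comparing growth rates:
C = 3ⁿ is O(3ⁿ)
B = n is O(n)
A = n^(1/3) is O(n^(1/3))

Therefore, the order from fastest to slowest is: C > B > A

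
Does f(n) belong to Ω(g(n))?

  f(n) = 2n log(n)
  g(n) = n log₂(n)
True

f(n) = 2n log(n) and g(n) = n log₂(n) are both O(n log n).
Big-Ω permits equal growth rates (f ≥ c·g for some c > 0), so f(n) = Ω(g(n)) is true.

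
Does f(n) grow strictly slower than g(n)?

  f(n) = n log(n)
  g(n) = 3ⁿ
True

f(n) = n log(n) is O(n log n), and g(n) = 3ⁿ is O(3ⁿ).
Since O(n log n) grows strictly slower than O(3ⁿ), f(n) = o(g(n)) is true.
This means lim(n→∞) f(n)/g(n) = 0.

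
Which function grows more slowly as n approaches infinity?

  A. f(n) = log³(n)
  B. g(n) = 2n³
A

f(n) = log³(n) is O(log³ n), while g(n) = 2n³ is O(n³).
Since O(log³ n) grows slower than O(n³), f(n) is dominated.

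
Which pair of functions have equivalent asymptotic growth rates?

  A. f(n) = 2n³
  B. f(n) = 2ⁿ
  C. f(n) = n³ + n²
A and C

Examining each function:
  A. 2n³ is O(n³)
  B. 2ⁿ is O(2ⁿ)
  C. n³ + n² is O(n³)

Functions A and C both have the same complexity class.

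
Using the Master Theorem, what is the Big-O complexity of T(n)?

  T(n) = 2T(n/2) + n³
Θ(n³)

Master Theorem: a = 2, b = 2, f(n) = n³.
Compute the critical exponent d = log₂(2) = 1.
Compare f(n) = Θ(n³) against n^d:
  k = 3 > d = 1, so f(n) = Ω(n^(d+ε)) — Case 3.
  Regularity: a·(n/b)^3/n^3 = a/b^3 = 2/8 < 1 ✓.
  The top-level work dominates: T(n) = Θ(f(n)) = Θ(n³).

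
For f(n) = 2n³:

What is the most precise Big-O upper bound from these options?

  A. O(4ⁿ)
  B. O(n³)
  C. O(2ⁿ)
B

f(n) = 2n³ is O(n³).
All listed options are valid Big-O bounds (upper bounds),
but O(n³) is the tightest (smallest valid bound).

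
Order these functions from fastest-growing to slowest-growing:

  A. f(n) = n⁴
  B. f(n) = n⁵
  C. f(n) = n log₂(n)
B > A > C

Comparing growth rates:
B = n⁵ is O(n⁵)
A = n⁴ is O(n⁴)
C = n log₂(n) is O(n log n)

Therefore, the order from fastest to slowest is: B > A > C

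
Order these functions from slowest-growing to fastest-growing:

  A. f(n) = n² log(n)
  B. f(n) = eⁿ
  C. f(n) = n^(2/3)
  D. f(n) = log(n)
D < C < A < B

Comparing growth rates:
D = log(n) is O(log n)
C = n^(2/3) is O(n^(2/3))
A = n² log(n) is O(n² log n)
B = eⁿ is O(eⁿ)

Therefore, the order from slowest to fastest is: D < C < A < B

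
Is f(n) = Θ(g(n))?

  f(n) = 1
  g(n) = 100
True

f(n) = 1 and g(n) = 100 are both O(1).
Since they have the same asymptotic growth rate, f(n) = Θ(g(n)) is true.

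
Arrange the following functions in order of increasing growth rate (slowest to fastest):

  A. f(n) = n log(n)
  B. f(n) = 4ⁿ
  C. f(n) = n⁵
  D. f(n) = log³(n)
D < A < C < B

Comparing growth rates:
D = log³(n) is O(log³ n)
A = n log(n) is O(n log n)
C = n⁵ is O(n⁵)
B = 4ⁿ is O(4ⁿ)

Therefore, the order from slowest to fastest is: D < A < C < B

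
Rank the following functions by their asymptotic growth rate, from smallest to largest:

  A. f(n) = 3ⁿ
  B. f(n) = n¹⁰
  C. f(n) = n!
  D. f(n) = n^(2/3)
D < B < A < C

Comparing growth rates:
D = n^(2/3) is O(n^(2/3))
B = n¹⁰ is O(n¹⁰)
A = 3ⁿ is O(3ⁿ)
C = n! is O(n!)

Therefore, the order from slowest to fastest is: D < B < A < C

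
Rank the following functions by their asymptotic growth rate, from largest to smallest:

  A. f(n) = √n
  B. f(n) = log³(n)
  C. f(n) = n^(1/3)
A > C > B

Comparing growth rates:
A = √n is O(√n)
C = n^(1/3) is O(n^(1/3))
B = log³(n) is O(log³ n)

Therefore, the order from fastest to slowest is: A > C > B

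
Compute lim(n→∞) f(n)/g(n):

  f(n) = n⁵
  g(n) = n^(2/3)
∞

Since n⁵ (O(n⁵)) grows faster than n^(2/3) (O(n^(2/3))),
the ratio f(n)/g(n) → ∞ as n → ∞.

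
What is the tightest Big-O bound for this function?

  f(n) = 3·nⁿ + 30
O(nⁿ)

The dominant term in 3·nⁿ + 30 is 3·nⁿ, which is Θ(nⁿ).
Lower-order terms (30) are asymptotically negligible.
Constants are absorbed, so the tightest bound is O(nⁿ).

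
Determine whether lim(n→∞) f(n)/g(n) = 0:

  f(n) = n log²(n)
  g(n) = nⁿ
True

f(n) = n log²(n) is O(n log² n), and g(n) = nⁿ is O(nⁿ).
Since O(n log² n) grows strictly slower than O(nⁿ), f(n) = o(g(n)) is true.
This means lim(n→∞) f(n)/g(n) = 0.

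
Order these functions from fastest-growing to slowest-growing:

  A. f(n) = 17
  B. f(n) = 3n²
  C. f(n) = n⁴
C > B > A

Comparing growth rates:
C = n⁴ is O(n⁴)
B = 3n² is O(n²)
A = 17 is O(1)

Therefore, the order from fastest to slowest is: C > B > A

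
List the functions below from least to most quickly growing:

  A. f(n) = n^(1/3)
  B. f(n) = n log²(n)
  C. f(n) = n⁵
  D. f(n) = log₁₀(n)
D < A < B < C

Comparing growth rates:
D = log₁₀(n) is O(log n)
A = n^(1/3) is O(n^(1/3))
B = n log²(n) is O(n log² n)
C = n⁵ is O(n⁵)

Therefore, the order from slowest to fastest is: D < A < B < C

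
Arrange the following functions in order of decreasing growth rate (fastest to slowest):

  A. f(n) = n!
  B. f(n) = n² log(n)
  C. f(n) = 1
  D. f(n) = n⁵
A > D > B > C

Comparing growth rates:
A = n! is O(n!)
D = n⁵ is O(n⁵)
B = n² log(n) is O(n² log n)
C = 1 is O(1)

Therefore, the order from fastest to slowest is: A > D > B > C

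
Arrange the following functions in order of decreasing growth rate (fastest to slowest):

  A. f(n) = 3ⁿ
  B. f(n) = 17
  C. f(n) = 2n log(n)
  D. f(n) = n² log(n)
A > D > C > B

Comparing growth rates:
A = 3ⁿ is O(3ⁿ)
D = n² log(n) is O(n² log n)
C = 2n log(n) is O(n log n)
B = 17 is O(1)

Therefore, the order from fastest to slowest is: A > D > C > B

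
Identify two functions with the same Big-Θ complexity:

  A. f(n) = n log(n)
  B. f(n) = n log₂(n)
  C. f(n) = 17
A and B

Examining each function:
  A. n log(n) is O(n log n)
  B. n log₂(n) is O(n log n)
  C. 17 is O(1)

Functions A and B both have the same complexity class.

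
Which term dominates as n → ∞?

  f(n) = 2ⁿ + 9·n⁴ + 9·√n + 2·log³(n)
2ⁿ

Looking at each term:
  - 2ⁿ is O(2ⁿ)
  - 9·n⁴ is O(n⁴)
  - 9·√n is O(√n)
  - 2·log³(n) is O(log³ n)

The term 2ⁿ (O(2ⁿ)) grows fastest and dominates all others.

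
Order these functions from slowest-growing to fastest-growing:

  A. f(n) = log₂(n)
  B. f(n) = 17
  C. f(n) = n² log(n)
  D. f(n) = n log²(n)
B < A < D < C

Comparing growth rates:
B = 17 is O(1)
A = log₂(n) is O(log n)
D = n log²(n) is O(n log² n)
C = n² log(n) is O(n² log n)

Therefore, the order from slowest to fastest is: B < A < D < C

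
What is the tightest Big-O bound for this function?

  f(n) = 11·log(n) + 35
O(log n)

The dominant term in 11·log(n) + 35 is 11·log(n), which is Θ(log n).
Lower-order terms (35) are asymptotically negligible.
Constants are absorbed, so the tightest bound is O(log n).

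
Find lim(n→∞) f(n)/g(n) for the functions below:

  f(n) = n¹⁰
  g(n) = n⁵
∞

Since n¹⁰ (O(n¹⁰)) grows faster than n⁵ (O(n⁵)),
the ratio f(n)/g(n) → ∞ as n → ∞.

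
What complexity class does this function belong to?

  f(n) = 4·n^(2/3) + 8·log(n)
O(n^(2/3))

The dominant term in 4·n^(2/3) + 8·log(n) is 4·n^(2/3), which is Θ(n^(2/3)).
Lower-order terms (8·log(n)) are asymptotically negligible.
Constants are absorbed, so the tightest bound is O(n^(2/3)).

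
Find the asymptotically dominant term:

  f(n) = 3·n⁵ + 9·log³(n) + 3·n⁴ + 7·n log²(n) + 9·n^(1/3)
3·n⁵

Looking at each term:
  - 3·n⁵ is O(n⁵)
  - 9·log³(n) is O(log³ n)
  - 3·n⁴ is O(n⁴)
  - 7·n log²(n) is O(n log² n)
  - 9·n^(1/3) is O(n^(1/3))

The term 3·n⁵ (O(n⁵)) grows fastest and dominates all others.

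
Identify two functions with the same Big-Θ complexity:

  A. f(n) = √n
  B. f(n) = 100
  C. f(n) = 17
B and C

Examining each function:
  A. √n is O(√n)
  B. 100 is O(1)
  C. 17 is O(1)

Functions B and C both have the same complexity class.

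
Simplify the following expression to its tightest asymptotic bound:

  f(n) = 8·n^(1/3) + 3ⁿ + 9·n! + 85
Θ(n!)

Order the terms by growth rate: 85 ≺ 8·n^(1/3) ≺ 3ⁿ ≺ 9·n!.
The fastest-growing term 9·n! dominates as n → ∞; dropping its constant factor gives Θ(n!).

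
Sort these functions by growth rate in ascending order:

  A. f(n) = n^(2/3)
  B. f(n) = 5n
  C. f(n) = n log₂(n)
A < B < C

Comparing growth rates:
A = n^(2/3) is O(n^(2/3))
B = 5n is O(n)
C = n log₂(n) is O(n log n)

Therefore, the order from slowest to fastest is: A < B < C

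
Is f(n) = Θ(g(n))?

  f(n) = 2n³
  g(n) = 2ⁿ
False

f(n) = 2n³ is O(n³), and g(n) = 2ⁿ is O(2ⁿ).
Since they have different growth rates, f(n) = Θ(g(n)) is false.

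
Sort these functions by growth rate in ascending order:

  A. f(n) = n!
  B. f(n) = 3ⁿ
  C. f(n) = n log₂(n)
C < B < A

Comparing growth rates:
C = n log₂(n) is O(n log n)
B = 3ⁿ is O(3ⁿ)
A = n! is O(n!)

Therefore, the order from slowest to fastest is: C < B < A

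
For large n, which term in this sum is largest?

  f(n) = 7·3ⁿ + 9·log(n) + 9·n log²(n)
7·3ⁿ

Looking at each term:
  - 7·3ⁿ is O(3ⁿ)
  - 9·log(n) is O(log n)
  - 9·n log²(n) is O(n log² n)

The term 7·3ⁿ (O(3ⁿ)) grows fastest and dominates all others.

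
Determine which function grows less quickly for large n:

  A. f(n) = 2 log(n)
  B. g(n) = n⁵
A

f(n) = 2 log(n) is O(log n), while g(n) = n⁵ is O(n⁵).
Since O(log n) grows slower than O(n⁵), f(n) is dominated.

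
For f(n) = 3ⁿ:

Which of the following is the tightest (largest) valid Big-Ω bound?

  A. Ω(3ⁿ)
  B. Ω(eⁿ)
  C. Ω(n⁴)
A

f(n) = 3ⁿ is Ω(3ⁿ).
All listed options are valid Big-Ω bounds (lower bounds),
but Ω(3ⁿ) is the tightest (largest valid bound).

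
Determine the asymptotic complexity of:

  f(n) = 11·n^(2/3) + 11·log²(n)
O(n^(2/3))

The dominant term in 11·n^(2/3) + 11·log²(n) is 11·n^(2/3), which is Θ(n^(2/3)).
Lower-order terms (11·log²(n)) are asymptotically negligible.
Constants are absorbed, so the tightest bound is O(n^(2/3)).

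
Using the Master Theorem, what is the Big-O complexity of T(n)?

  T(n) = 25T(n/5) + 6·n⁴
Θ(n⁴)

Master Theorem: a = 25, b = 5, f(n) = 6·n⁴.
Compute the critical exponent d = log₅(25) = 2.
Compare f(n) = Θ(n⁴) against n^d:
  k = 4 > d = 2, so f(n) = Ω(n^(d+ε)) — Case 3.
  Regularity: a·(n/b)^4/n^4 = a/b^4 = 25/625 < 1 ✓.
  The top-level work dominates: T(n) = Θ(f(n)) = Θ(n⁴).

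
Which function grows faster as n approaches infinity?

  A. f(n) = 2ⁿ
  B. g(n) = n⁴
A

f(n) = 2ⁿ is O(2ⁿ), while g(n) = n⁴ is O(n⁴).
Since O(2ⁿ) grows faster than O(n⁴), f(n) dominates.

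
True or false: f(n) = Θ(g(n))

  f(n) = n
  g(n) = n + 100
True

f(n) = n and g(n) = n + 100 are both O(n).
Since they have the same asymptotic growth rate, f(n) = Θ(g(n)) is true.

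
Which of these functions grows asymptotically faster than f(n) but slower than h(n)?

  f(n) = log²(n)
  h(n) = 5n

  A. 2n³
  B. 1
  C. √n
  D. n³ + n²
C

We need g(n) with log²(n) = o(g(n)) and g(n) = o(5n), i.e. O(log² n) ≺ g ≺ O(n).
Check each option:
  A. 2n³ — O(n³) does not grow strictly slower than h(n)
  B. 1 — O(1) does not grow strictly faster than f(n)
  C. √n — O(√n) is strictly between O(log² n) and O(n) ✓
  D. n³ + n² — O(n³) does not grow strictly slower than h(n)

Only option C (√n) lies strictly between.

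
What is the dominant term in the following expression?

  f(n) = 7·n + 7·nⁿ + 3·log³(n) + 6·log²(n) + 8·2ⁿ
7·nⁿ

Looking at each term:
  - 7·n is O(n)
  - 7·nⁿ is O(nⁿ)
  - 3·log³(n) is O(log³ n)
  - 6·log²(n) is O(log² n)
  - 8·2ⁿ is O(2ⁿ)

The term 7·nⁿ (O(nⁿ)) grows fastest and dominates all others.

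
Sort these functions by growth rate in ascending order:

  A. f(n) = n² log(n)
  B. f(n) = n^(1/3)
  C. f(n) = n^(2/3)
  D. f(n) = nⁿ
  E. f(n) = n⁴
B < C < A < E < D

Comparing growth rates:
B = n^(1/3) is O(n^(1/3))
C = n^(2/3) is O(n^(2/3))
A = n² log(n) is O(n² log n)
E = n⁴ is O(n⁴)
D = nⁿ is O(nⁿ)

Therefore, the order from slowest to fastest is: B < C < A < E < D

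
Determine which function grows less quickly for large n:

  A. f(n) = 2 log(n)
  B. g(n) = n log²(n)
A

f(n) = 2 log(n) is O(log n), while g(n) = n log²(n) is O(n log² n).
Since O(log n) grows slower than O(n log² n), f(n) is dominated.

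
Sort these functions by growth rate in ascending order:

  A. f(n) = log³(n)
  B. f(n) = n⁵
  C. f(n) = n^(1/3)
A < C < B

Comparing growth rates:
A = log³(n) is O(log³ n)
C = n^(1/3) is O(n^(1/3))
B = n⁵ is O(n⁵)

Therefore, the order from slowest to fastest is: A < C < B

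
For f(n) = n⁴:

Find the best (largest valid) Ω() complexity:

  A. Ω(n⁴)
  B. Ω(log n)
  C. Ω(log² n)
A

f(n) = n⁴ is Ω(n⁴).
All listed options are valid Big-Ω bounds (lower bounds),
but Ω(n⁴) is the tightest (largest valid bound).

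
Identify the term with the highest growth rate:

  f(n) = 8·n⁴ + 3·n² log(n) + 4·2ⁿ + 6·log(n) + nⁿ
nⁿ

Looking at each term:
  - 8·n⁴ is O(n⁴)
  - 3·n² log(n) is O(n² log n)
  - 4·2ⁿ is O(2ⁿ)
  - 6·log(n) is O(log n)
  - nⁿ is O(nⁿ)

The term nⁿ (O(nⁿ)) grows fastest and dominates all others.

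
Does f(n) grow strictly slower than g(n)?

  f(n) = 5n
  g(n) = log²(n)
False

f(n) = 5n is O(n), and g(n) = log²(n) is O(log² n).
Since O(n) grows faster than or equal to O(log² n), f(n) = o(g(n)) is false.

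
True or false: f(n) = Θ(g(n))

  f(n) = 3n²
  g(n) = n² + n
True

f(n) = 3n² and g(n) = n² + n are both O(n²).
Since they have the same asymptotic growth rate, f(n) = Θ(g(n)) is true.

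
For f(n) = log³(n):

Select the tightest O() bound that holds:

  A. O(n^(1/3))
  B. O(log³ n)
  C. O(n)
B

f(n) = log³(n) is O(log³ n).
All listed options are valid Big-O bounds (upper bounds),
but O(log³ n) is the tightest (smallest valid bound).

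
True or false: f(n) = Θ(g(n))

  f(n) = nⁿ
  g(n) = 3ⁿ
False

f(n) = nⁿ is O(nⁿ), and g(n) = 3ⁿ is O(3ⁿ).
Since they have different growth rates, f(n) = Θ(g(n)) is false.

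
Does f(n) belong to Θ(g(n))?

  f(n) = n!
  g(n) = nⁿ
False

f(n) = n! is O(n!), and g(n) = nⁿ is O(nⁿ).
Since they have different growth rates, f(n) = Θ(g(n)) is false.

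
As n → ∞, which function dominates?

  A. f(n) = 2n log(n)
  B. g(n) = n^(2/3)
A

f(n) = 2n log(n) is O(n log n), while g(n) = n^(2/3) is O(n^(2/3)).
Since O(n log n) grows faster than O(n^(2/3)), f(n) dominates.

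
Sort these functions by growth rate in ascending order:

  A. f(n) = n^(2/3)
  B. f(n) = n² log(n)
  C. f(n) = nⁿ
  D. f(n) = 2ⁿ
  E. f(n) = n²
A < E < B < D < C

Comparing growth rates:
A = n^(2/3) is O(n^(2/3))
E = n² is O(n²)
B = n² log(n) is O(n² log n)
D = 2ⁿ is O(2ⁿ)
C = nⁿ is O(nⁿ)

Therefore, the order from slowest to fastest is: A < E < B < D < C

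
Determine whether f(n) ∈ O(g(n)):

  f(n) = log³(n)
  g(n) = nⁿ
True

f(n) = log³(n) is O(log³ n), and g(n) = nⁿ is O(nⁿ).
Since O(log³ n) ⊆ O(nⁿ) (f grows no faster than g), f(n) = O(g(n)) is true.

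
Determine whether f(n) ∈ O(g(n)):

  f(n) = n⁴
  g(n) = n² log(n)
False

f(n) = n⁴ is O(n⁴), and g(n) = n² log(n) is O(n² log n).
Since O(n⁴) grows faster than O(n² log n), f(n) = O(g(n)) is false.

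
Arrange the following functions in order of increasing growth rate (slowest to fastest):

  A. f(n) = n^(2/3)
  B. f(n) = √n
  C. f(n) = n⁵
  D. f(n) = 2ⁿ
B < A < C < D

Comparing growth rates:
B = √n is O(√n)
A = n^(2/3) is O(n^(2/3))
C = n⁵ is O(n⁵)
D = 2ⁿ is O(2ⁿ)

Therefore, the order from slowest to fastest is: B < A < C < D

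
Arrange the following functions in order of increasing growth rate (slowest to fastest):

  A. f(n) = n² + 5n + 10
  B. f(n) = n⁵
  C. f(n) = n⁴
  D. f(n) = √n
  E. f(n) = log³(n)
E < D < A < C < B

Comparing growth rates:
E = log³(n) is O(log³ n)
D = √n is O(√n)
A = n² + 5n + 10 is O(n²)
C = n⁴ is O(n⁴)
B = n⁵ is O(n⁵)

Therefore, the order from slowest to fastest is: E < D < A < C < B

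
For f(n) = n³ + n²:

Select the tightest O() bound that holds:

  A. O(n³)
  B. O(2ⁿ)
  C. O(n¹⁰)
A

f(n) = n³ + n² is O(n³).
All listed options are valid Big-O bounds (upper bounds),
but O(n³) is the tightest (smallest valid bound).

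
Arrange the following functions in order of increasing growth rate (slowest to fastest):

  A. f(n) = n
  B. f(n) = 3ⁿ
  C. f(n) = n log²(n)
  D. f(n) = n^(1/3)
D < A < C < B

Comparing growth rates:
D = n^(1/3) is O(n^(1/3))
A = n is O(n)
C = n log²(n) is O(n log² n)
B = 3ⁿ is O(3ⁿ)

Therefore, the order from slowest to fastest is: D < A < C < B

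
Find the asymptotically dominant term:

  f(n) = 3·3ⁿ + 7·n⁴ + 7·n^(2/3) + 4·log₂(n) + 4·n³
3·3ⁿ

Looking at each term:
  - 3·3ⁿ is O(3ⁿ)
  - 7·n⁴ is O(n⁴)
  - 7·n^(2/3) is O(n^(2/3))
  - 4·log₂(n) is O(log n)
  - 4·n³ is O(n³)

The term 3·3ⁿ (O(3ⁿ)) grows fastest and dominates all others.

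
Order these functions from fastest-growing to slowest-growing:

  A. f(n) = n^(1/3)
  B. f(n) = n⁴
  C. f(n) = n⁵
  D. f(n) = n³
C > B > D > A

Comparing growth rates:
C = n⁵ is O(n⁵)
B = n⁴ is O(n⁴)
D = n³ is O(n³)
A = n^(1/3) is O(n^(1/3))

Therefore, the order from fastest to slowest is: C > B > D > A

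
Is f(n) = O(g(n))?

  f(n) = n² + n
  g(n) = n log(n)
False

f(n) = n² + n is O(n²), and g(n) = n log(n) is O(n log n).
Since O(n²) grows faster than O(n log n), f(n) = O(g(n)) is false.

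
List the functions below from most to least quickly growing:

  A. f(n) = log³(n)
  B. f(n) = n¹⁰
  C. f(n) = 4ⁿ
C > B > A

Comparing growth rates:
C = 4ⁿ is O(4ⁿ)
B = n¹⁰ is O(n¹⁰)
A = log³(n) is O(log³ n)

Therefore, the order from fastest to slowest is: C > B > A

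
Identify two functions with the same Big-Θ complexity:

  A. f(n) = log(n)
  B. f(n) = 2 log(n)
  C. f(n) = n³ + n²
A and B

Examining each function:
  A. log(n) is O(log n)
  B. 2 log(n) is O(log n)
  C. n³ + n² is O(n³)

Functions A and B both have the same complexity class.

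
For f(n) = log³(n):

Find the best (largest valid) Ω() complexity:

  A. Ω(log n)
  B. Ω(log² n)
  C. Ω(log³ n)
C

f(n) = log³(n) is Ω(log³ n).
All listed options are valid Big-Ω bounds (lower bounds),
but Ω(log³ n) is the tightest (largest valid bound).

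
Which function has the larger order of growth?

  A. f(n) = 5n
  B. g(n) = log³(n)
A

f(n) = 5n is O(n), while g(n) = log³(n) is O(log³ n).
Since O(n) grows faster than O(log³ n), f(n) dominates.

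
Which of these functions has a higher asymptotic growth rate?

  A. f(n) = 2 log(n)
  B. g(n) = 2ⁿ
B

f(n) = 2 log(n) is O(log n), while g(n) = 2ⁿ is O(2ⁿ).
Since O(2ⁿ) grows faster than O(log n), g(n) dominates.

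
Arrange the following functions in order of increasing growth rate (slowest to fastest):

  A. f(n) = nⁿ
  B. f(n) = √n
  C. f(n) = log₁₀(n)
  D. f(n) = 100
D < C < B < A

Comparing growth rates:
D = 100 is O(1)
C = log₁₀(n) is O(log n)
B = √n is O(√n)
A = nⁿ is O(nⁿ)

Therefore, the order from slowest to fastest is: D < C < B < A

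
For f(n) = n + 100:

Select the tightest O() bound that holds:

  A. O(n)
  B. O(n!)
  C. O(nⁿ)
A

f(n) = n + 100 is O(n).
All listed options are valid Big-O bounds (upper bounds),
but O(n) is the tightest (smallest valid bound).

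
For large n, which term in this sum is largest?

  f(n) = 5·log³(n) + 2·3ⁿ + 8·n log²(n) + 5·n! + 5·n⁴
5·n!

Looking at each term:
  - 5·log³(n) is O(log³ n)
  - 2·3ⁿ is O(3ⁿ)
  - 8·n log²(n) is O(n log² n)
  - 5·n! is O(n!)
  - 5·n⁴ is O(n⁴)

The term 5·n! (O(n!)) grows fastest and dominates all others.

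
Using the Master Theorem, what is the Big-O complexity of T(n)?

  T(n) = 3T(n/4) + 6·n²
Θ(n²)

Master Theorem: a = 3, b = 4, f(n) = 6·n².
Compute the critical exponent d = log₄(3) = 0.792.
Compare f(n) = Θ(n²) against n^d:
  k = 2 > d = 0.792, so f(n) = Ω(n^(d+ε)) — Case 3.
  Regularity: a·(n/b)^2/n^2 = a/b^2 = 3/16 < 1 ✓.
  The top-level work dominates: T(n) = Θ(f(n)) = Θ(n²).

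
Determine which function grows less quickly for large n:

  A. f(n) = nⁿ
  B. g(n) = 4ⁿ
B

f(n) = nⁿ is O(nⁿ), while g(n) = 4ⁿ is O(4ⁿ).
Since O(4ⁿ) grows slower than O(nⁿ), g(n) is dominated.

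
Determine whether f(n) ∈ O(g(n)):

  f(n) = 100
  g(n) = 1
True

f(n) = 100 and g(n) = 1 are both O(1).
Big-O permits equal growth rates (f ≤ c·g for some c), so f(n) = O(g(n)) is true.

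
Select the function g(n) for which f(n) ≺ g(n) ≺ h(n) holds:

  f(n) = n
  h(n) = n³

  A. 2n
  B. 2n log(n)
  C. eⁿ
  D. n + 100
B

We need g(n) with n = o(g(n)) and g(n) = o(n³), i.e. O(n) ≺ g ≺ O(n³).
Check each option:
  A. 2n — O(n) does not grow strictly faster than f(n)
  B. 2n log(n) — O(n log n) is strictly between O(n) and O(n³) ✓
  C. eⁿ — O(eⁿ) does not grow strictly slower than h(n)
  D. n + 100 — O(n) does not grow strictly faster than f(n)

Only option B (2n log(n)) lies strictly between.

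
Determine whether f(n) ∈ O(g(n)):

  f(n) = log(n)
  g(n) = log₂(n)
True

f(n) = log(n) and g(n) = log₂(n) are both O(log n).
Big-O permits equal growth rates (f ≤ c·g for some c), so f(n) = O(g(n)) is true.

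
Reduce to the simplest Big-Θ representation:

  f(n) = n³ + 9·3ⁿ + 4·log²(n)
Θ(3ⁿ)

Order the terms by growth rate: 4·log²(n) ≺ n³ ≺ 9·3ⁿ.
The fastest-growing term 9·3ⁿ dominates as n → ∞; dropping its constant factor gives Θ(3ⁿ).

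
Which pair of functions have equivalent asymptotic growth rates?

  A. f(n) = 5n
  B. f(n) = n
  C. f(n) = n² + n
A and B

Examining each function:
  A. 5n is O(n)
  B. n is O(n)
  C. n² + n is O(n²)

Functions A and B both have the same complexity class.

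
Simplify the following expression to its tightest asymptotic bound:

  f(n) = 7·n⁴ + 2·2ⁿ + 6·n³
Θ(2ⁿ)

Order the terms by growth rate: 6·n³ ≺ 7·n⁴ ≺ 2·2ⁿ.
The fastest-growing term 2·2ⁿ dominates as n → ∞; dropping its constant factor gives Θ(2ⁿ).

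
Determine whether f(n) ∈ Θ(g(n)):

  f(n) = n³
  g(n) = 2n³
True

f(n) = n³ and g(n) = 2n³ are both O(n³).
Since they have the same asymptotic growth rate, f(n) = Θ(g(n)) is true.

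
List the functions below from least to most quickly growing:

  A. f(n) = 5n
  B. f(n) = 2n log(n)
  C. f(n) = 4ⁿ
A < B < C

Comparing growth rates:
A = 5n is O(n)
B = 2n log(n) is O(n log n)
C = 4ⁿ is O(4ⁿ)

Therefore, the order from slowest to fastest is: A < B < C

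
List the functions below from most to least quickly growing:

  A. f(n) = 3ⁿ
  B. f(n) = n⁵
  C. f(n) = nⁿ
C > A > B

Comparing growth rates:
C = nⁿ is O(nⁿ)
A = 3ⁿ is O(3ⁿ)
B = n⁵ is O(n⁵)

Therefore, the order from fastest to slowest is: C > A > B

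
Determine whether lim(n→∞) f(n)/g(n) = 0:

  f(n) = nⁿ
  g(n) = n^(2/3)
False

f(n) = nⁿ is O(nⁿ), and g(n) = n^(2/3) is O(n^(2/3)).
Since O(nⁿ) grows faster than or equal to O(n^(2/3)), f(n) = o(g(n)) is false.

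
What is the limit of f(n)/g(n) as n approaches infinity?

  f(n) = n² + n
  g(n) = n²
1

Since n² + n and n² have the same growth rate (O(n²)),
the ratio converges to a constant: 1.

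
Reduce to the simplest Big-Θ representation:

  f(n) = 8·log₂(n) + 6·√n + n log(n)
Θ(n log n)

Order the terms by growth rate: 8·log₂(n) ≺ 6·√n ≺ n log(n).
The fastest-growing term n log(n) dominates as n → ∞; dropping its constant factor gives Θ(n log n).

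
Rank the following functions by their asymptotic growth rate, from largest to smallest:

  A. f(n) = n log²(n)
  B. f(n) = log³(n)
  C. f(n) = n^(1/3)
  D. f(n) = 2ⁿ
D > A > C > B

Comparing growth rates:
D = 2ⁿ is O(2ⁿ)
A = n log²(n) is O(n log² n)
C = n^(1/3) is O(n^(1/3))
B = log³(n) is O(log³ n)

Therefore, the order from fastest to slowest is: D > A > C > B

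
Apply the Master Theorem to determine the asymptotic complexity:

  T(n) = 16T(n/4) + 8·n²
Θ(n² log n)

Master Theorem: a = 16, b = 4, f(n) = 8·n².
Compute the critical exponent d = log₄(16) = 2.
Compare f(n) = Θ(n²) against n^d:
  k = 2 = d, so f(n) = Θ(n^d) — Case 2.
  Work is balanced across levels: T(n) = Θ(n^d log n) = Θ(n² log n).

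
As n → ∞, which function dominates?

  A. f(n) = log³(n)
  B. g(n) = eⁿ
B

f(n) = log³(n) is O(log³ n), while g(n) = eⁿ is O(eⁿ).
Since O(eⁿ) grows faster than O(log³ n), g(n) dominates.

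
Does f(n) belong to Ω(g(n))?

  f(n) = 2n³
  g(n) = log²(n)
True

f(n) = 2n³ is O(n³), and g(n) = log²(n) is O(log² n).
Since O(n³) grows at least as fast as O(log² n), f(n) = Ω(g(n)) is true.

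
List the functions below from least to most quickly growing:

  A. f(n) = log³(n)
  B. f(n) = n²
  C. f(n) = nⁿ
A < B < C

Comparing growth rates:
A = log³(n) is O(log³ n)
B = n² is O(n²)
C = nⁿ is O(nⁿ)

Therefore, the order from slowest to fastest is: A < B < C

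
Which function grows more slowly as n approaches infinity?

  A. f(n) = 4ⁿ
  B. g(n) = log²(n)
B

f(n) = 4ⁿ is O(4ⁿ), while g(n) = log²(n) is O(log² n).
Since O(log² n) grows slower than O(4ⁿ), g(n) is dominated.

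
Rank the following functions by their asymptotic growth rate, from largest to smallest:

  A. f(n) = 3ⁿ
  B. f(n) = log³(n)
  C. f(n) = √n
A > C > B

Comparing growth rates:
A = 3ⁿ is O(3ⁿ)
C = √n is O(√n)
B = log³(n) is O(log³ n)

Therefore, the order from fastest to slowest is: A > C > B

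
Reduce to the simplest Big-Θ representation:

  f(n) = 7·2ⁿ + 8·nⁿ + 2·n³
Θ(nⁿ)

Order the terms by growth rate: 2·n³ ≺ 7·2ⁿ ≺ 8·nⁿ.
The fastest-growing term 8·nⁿ dominates as n → ∞; dropping its constant factor gives Θ(nⁿ).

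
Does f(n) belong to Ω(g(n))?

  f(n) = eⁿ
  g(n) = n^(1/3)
True

f(n) = eⁿ is O(eⁿ), and g(n) = n^(1/3) is O(n^(1/3)).
Since O(eⁿ) grows at least as fast as O(n^(1/3)), f(n) = Ω(g(n)) is true.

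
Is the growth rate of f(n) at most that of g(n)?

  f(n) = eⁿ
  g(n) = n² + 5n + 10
False

f(n) = eⁿ is O(eⁿ), and g(n) = n² + 5n + 10 is O(n²).
Since O(eⁿ) grows faster than O(n²), f(n) = O(g(n)) is false.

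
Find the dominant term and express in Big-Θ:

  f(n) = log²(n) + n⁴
Θ(n⁴)

Order the terms by growth rate: log²(n) ≺ n⁴.
The fastest-growing term n⁴ dominates as n → ∞; dropping its constant factor gives Θ(n⁴).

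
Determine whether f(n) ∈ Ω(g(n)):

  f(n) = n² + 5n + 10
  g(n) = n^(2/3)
True

f(n) = n² + 5n + 10 is O(n²), and g(n) = n^(2/3) is O(n^(2/3)).
Since O(n²) grows at least as fast as O(n^(2/3)), f(n) = Ω(g(n)) is true.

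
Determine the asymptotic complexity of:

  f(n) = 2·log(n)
O(log n)

The dominant term in 2·log(n) is 2·log(n), which is Θ(log n).
Constants are absorbed, so the tightest bound is O(log n).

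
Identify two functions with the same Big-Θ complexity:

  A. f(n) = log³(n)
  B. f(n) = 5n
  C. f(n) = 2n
B and C

Examining each function:
  A. log³(n) is O(log³ n)
  B. 5n is O(n)
  C. 2n is O(n)

Functions B and C both have the same complexity class.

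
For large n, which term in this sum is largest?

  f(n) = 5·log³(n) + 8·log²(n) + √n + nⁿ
nⁿ

Looking at each term:
  - 5·log³(n) is O(log³ n)
  - 8·log²(n) is O(log² n)
  - √n is O(√n)
  - nⁿ is O(nⁿ)

The term nⁿ (O(nⁿ)) grows fastest and dominates all others.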